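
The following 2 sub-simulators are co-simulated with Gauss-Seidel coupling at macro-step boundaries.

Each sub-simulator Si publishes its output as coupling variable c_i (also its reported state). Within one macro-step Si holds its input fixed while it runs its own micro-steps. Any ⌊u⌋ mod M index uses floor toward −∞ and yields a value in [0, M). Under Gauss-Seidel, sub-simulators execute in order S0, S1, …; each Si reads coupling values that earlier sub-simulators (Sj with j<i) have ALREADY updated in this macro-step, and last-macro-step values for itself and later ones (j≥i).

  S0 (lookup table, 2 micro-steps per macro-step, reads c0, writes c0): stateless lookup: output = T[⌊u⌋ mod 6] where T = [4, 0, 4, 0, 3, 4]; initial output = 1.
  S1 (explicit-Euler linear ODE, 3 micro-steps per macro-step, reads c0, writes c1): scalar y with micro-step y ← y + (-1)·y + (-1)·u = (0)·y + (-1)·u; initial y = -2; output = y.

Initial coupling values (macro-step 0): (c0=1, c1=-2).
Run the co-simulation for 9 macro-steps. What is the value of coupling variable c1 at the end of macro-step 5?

macro 1: S0 reads c0=1 → after 2×micro: 0; S1 reads c0=0 → after 3×micro: 0 ⇒ (c0=0, c1=0)
macro 2: S0 reads c0=0 → after 2×micro: 4; S1 reads c0=4 → after 3×micro: -4 ⇒ (c0=4, c1=-4)
macro 3: S0 reads c0=4 → after 2×micro: 3; S1 reads c0=3 → after 3×micro: -3 ⇒ (c0=3, c1=-3)
macro 4: S0 reads c0=3 → after 2×micro: 0; S1 reads c0=0 → after 3×micro: 0 ⇒ (c0=0, c1=0)
macro 5: S0 reads c0=0 → after 2×micro: 4; S1 reads c0=4 → after 3×micro: -4 ⇒ (c0=4, c1=-4)
macro 6: S0 reads c0=4 → after 2×micro: 3; S1 reads c0=3 → after 3×micro: -3 ⇒ (c0=3, c1=-3)
macro 7: S0 reads c0=3 → after 2×micro: 0; S1 reads c0=0 → after 3×micro: 0 ⇒ (c0=0, c1=0)
macro 8: S0 reads c0=0 → after 2×micro: 4; S1 reads c0=4 → after 3×micro: -4 ⇒ (c0=4, c1=-4)
macro 9: S0 reads c0=4 → after 2×micro: 3; S1 reads c0=3 → after 3×micro: -3 ⇒ (c0=3, c1=-3)

c1 at macro-step 5 = -4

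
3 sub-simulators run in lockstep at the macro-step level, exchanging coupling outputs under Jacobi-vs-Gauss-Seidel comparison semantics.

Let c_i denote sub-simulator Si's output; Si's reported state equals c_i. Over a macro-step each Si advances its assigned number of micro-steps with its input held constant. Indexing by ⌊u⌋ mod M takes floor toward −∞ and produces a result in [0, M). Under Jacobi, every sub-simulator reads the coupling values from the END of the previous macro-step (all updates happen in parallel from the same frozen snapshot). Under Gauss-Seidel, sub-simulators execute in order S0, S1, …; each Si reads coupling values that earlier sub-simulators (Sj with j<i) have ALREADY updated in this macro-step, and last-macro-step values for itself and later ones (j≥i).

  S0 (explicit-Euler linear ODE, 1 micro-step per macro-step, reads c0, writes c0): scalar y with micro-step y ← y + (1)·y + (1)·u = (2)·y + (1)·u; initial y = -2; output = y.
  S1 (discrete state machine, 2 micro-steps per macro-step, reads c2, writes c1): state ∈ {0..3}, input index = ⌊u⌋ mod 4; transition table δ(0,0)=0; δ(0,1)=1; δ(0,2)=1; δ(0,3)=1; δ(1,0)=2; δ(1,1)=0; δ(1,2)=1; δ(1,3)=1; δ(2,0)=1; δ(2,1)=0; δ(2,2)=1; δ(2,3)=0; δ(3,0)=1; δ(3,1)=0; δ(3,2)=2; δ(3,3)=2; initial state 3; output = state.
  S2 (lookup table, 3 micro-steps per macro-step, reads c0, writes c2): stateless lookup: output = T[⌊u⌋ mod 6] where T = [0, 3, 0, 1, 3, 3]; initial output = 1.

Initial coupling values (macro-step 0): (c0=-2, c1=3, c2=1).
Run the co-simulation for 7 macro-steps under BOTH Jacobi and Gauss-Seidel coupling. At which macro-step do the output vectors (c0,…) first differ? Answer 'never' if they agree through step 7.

[Jacobi] macro 1: S0 reads c0=-2 → after 1×micro: -6; S1 reads c2=1 → after 2×micro: 1; S2 reads c0=-2 → after 3×micro: 3 ⇒ (c0=-6, c1=1, c2=3)
[Jacobi] macro 2: S0 reads c0=-6 → after 1×micro: -18; S1 reads c2=3 → after 2×micro: 1; S2 reads c0=-6 → after 3×micro: 0 ⇒ (c0=-18, c1=1, c2=0)
[Jacobi] macro 3: S0 reads c0=-18 → after 1×micro: -54; S1 reads c2=0 → after 2×micro: 1; S2 reads c0=-18 → after 3×micro: 0 ⇒ (c0=-54, c1=1, c2=0)
[Jacobi] macro 4: S0 reads c0=-54 → after 1×micro: -162; S1 reads c2=0 → after 2×micro: 1; S2 reads c0=-54 → after 3×micro: 0 ⇒ (c0=-162, c1=1, c2=0)
[Jacobi] macro 5: S0 reads c0=-162 → after 1×micro: -486; S1 reads c2=0 → after 2×micro: 1; S2 reads c0=-162 → after 3×micro: 0 ⇒ (c0=-486, c1=1, c2=0)
[Jacobi] macro 6: S0 reads c0=-486 → after 1×micro: -1458; S1 reads c2=0 → after 2×micro: 1; S2 reads c0=-486 → after 3×micro: 0 ⇒ (c0=-1458, c1=1, c2=0)
[Jacobi] macro 7: S0 reads c0=-1458 → after 1×micro: -4374; S1 reads c2=0 → after 2×micro: 1; S2 reads c0=-1458 → after 3×micro: 0 ⇒ (c0=-4374, c1=1, c2=0)
[Gauss-Seidel] macro 1: S0 reads c0=-2 → after 1×micro: -6; S1 reads c2=1 → after 2×micro: 1; S2 reads c0=-6 → after 3×micro: 0 ⇒ (c0=-6, c1=1, c2=0)
[Gauss-Seidel] macro 2: S0 reads c0=-6 → after 1×micro: -18; S1 reads c2=0 → after 2×micro: 1; S2 reads c0=-18 → after 3×micro: 0 ⇒ (c0=-18, c1=1, c2=0)
[Gauss-Seidel] macro 3: S0 reads c0=-18 → after 1×micro: -54; S1 reads c2=0 → after 2×micro: 1; S2 reads c0=-54 → after 3×micro: 0 ⇒ (c0=-54, c1=1, c2=0)
[Gauss-Seidel] macro 4: S0 reads c0=-54 → after 1×micro: -162; S1 reads c2=0 → after 2×micro: 1; S2 reads c0=-162 → after 3×micro: 0 ⇒ (c0=-162, c1=1, c2=0)
[Gauss-Seidel] macro 5: S0 reads c0=-162 → after 1×micro: -486; S1 reads c2=0 → after 2×micro: 1; S2 reads c0=-486 → after 3×micro: 0 ⇒ (c0=-486, c1=1, c2=0)
[Gauss-Seidel] macro 6: S0 reads c0=-486 → after 1×micro: -1458; S1 reads c2=0 → after 2×micro: 1; S2 reads c0=-1458 → after 3×micro: 0 ⇒ (c0=-1458, c1=1, c2=0)
[Gauss-Seidel] macro 7: S0 reads c0=-1458 → after 1×micro: -4374; S1 reads c2=0 → after 2×micro: 1; S2 reads c0=-4374 → after 3×micro: 0 ⇒ (c0=-4374, c1=1, c2=0)

first divergence at macro-step: 1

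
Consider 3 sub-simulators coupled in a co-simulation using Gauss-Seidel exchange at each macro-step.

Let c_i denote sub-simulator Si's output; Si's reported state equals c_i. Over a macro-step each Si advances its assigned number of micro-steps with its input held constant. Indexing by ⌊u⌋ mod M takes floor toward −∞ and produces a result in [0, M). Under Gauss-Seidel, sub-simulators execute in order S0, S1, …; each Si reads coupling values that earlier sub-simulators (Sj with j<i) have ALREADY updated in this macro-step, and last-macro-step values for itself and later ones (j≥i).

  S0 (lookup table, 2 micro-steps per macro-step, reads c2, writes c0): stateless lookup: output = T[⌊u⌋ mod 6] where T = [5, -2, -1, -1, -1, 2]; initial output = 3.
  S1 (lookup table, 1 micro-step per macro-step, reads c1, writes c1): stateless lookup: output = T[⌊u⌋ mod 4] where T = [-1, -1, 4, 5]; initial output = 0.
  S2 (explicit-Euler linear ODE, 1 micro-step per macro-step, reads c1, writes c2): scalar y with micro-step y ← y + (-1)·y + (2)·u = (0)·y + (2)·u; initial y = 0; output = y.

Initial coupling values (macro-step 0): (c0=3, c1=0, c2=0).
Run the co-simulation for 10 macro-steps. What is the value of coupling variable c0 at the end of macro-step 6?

c0 at macro-step 6 = -1

macro 1: S0 reads c2=0 → after 2×micro: 5; S1 reads c1=0 → after 1×micro: -1; S2 reads c1=-1 → after 1×micro: -2 ⇒ (c0=5, c1=-1, c2=-2)
macro 2: S0 reads c2=-2 → after 2×micro: -1; S1 reads c1=-1 → after 1×micro: 5; S2 reads c1=5 → after 1×micro: 10 ⇒ (c0=-1, c1=5, c2=10)
macro 3: S0 reads c2=10 → after 2×micro: -1; S1 reads c1=5 → after 1×micro: -1; S2 reads c1=-1 → after 1×micro: -2 ⇒ (c0=-1, c1=-1, c2=-2)
macro 4: S0 reads c2=-2 → after 2×micro: -1; S1 reads c1=-1 → after 1×micro: 5; S2 reads c1=5 → after 1×micro: 10 ⇒ (c0=-1, c1=5, c2=10)
macro 5: S0 reads c2=10 → after 2×micro: -1; S1 reads c1=5 → after 1×micro: -1; S2 reads c1=-1 → after 1×micro: -2 ⇒ (c0=-1, c1=-1, c2=-2)
macro 6: S0 reads c2=-2 → after 2×micro: -1; S1 reads c1=-1 → after 1×micro: 5; S2 reads c1=5 → after 1×micro: 10 ⇒ (c0=-1, c1=5, c2=10)
macro 7: S0 reads c2=10 → after 2×micro: -1; S1 reads c1=5 → after 1×micro: -1; S2 reads c1=-1 → after 1×micro: -2 ⇒ (c0=-1, c1=-1, c2=-2)
macro 8: S0 reads c2=-2 → after 2×micro: -1; S1 reads c1=-1 → after 1×micro: 5; S2 reads c1=5 → after 1×micro: 10 ⇒ (c0=-1, c1=5, c2=10)
macro 9: S0 reads c2=10 → after 2×micro: -1; S1 reads c1=5 → after 1×micro: -1; S2 reads c1=-1 → after 1×micro: -2 ⇒ (c0=-1, c1=-1, c2=-2)
macro 10: S0 reads c2=-2 → after 2×micro: -1; S1 reads c1=-1 → after 1×micro: 5; S2 reads c1=5 → after 1×micro: 10 ⇒ (c0=-1, c1=5, c2=10)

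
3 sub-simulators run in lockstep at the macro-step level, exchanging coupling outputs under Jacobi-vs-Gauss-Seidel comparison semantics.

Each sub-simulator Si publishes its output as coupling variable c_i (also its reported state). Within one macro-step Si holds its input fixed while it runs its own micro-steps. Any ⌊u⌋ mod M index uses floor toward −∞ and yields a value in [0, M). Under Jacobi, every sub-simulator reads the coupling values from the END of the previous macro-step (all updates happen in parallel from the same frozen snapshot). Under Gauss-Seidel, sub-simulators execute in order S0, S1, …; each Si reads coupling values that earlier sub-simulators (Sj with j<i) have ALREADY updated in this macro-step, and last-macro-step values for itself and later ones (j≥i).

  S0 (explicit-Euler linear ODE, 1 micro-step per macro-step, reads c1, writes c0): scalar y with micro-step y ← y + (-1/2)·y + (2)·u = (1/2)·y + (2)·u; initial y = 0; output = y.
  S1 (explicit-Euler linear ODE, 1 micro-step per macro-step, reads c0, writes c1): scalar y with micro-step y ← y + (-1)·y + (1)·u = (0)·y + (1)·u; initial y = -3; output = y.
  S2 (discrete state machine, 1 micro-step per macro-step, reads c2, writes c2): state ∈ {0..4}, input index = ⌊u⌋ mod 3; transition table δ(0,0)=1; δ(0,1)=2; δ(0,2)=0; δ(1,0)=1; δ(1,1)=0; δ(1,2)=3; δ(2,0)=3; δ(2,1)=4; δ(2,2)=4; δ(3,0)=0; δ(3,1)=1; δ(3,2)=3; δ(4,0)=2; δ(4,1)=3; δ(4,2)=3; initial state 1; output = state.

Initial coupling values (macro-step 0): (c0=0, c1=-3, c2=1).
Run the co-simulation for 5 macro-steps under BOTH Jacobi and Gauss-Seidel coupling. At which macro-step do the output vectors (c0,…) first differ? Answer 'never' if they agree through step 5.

first divergence at macro-step: 1

[Jacobi] macro 1: S0 reads c1=-3 → after 1×micro: -6; S1 reads c0=0 → after 1×micro: 0; S2 reads c2=1 → after 1×micro: 0 ⇒ (c0=-6, c1=0, c2=0)
[Jacobi] macro 2: S0 reads c1=0 → after 1×micro: -3; S1 reads c0=-6 → after 1×micro: -6; S2 reads c2=0 → after 1×micro: 1 ⇒ (c0=-3, c1=-6, c2=1)
[Jacobi] macro 3: S0 reads c1=-6 → after 1×micro: -27/2; S1 reads c0=-3 → after 1×micro: -3; S2 reads c2=1 → after 1×micro: 0 ⇒ (c0=-27/2, c1=-3, c2=0)
[Jacobi] macro 4: S0 reads c1=-3 → after 1×micro: -51/4; S1 reads c0=-27/2 → after 1×micro: -27/2; S2 reads c2=0 → after 1×micro: 1 ⇒ (c0=-51/4, c1=-27/2, c2=1)
[Jacobi] macro 5: S0 reads c1=-27/2 → after 1×micro: -267/8; S1 reads c0=-51/4 → after 1×micro: -51/4; S2 reads c2=1 → after 1×micro: 0 ⇒ (c0=-267/8, c1=-51/4, c2=0)
[Gauss-Seidel] macro 1: S0 reads c1=-3 → after 1×micro: -6; S1 reads c0=-6 → after 1×micro: -6; S2 reads c2=1 → after 1×micro: 0 ⇒ (c0=-6, c1=-6, c2=0)
[Gauss-Seidel] macro 2: S0 reads c1=-6 → after 1×micro: -15; S1 reads c0=-15 → after 1×micro: -15; S2 reads c2=0 → after 1×micro: 1 ⇒ (c0=-15, c1=-15, c2=1)
[Gauss-Seidel] macro 3: S0 reads c1=-15 → after 1×micro: -75/2; S1 reads c0=-75/2 → after 1×micro: -75/2; S2 reads c2=1 → after 1×micro: 0 ⇒ (c0=-75/2, c1=-75/2, c2=0)
[Gauss-Seidel] macro 4: S0 reads c1=-75/2 → after 1×micro: -375/4; S1 reads c0=-375/4 → after 1×micro: -375/4; S2 reads c2=0 → after 1×micro: 1 ⇒ (c0=-375/4, c1=-375/4, c2=1)
[Gauss-Seidel] macro 5: S0 reads c1=-375/4 → after 1×micro: -1875/8; S1 reads c0=-1875/8 → after 1×micro: -1875/8; S2 reads c2=1 → after 1×micro: 0 ⇒ (c0=-1875/8, c1=-1875/8, c2=0)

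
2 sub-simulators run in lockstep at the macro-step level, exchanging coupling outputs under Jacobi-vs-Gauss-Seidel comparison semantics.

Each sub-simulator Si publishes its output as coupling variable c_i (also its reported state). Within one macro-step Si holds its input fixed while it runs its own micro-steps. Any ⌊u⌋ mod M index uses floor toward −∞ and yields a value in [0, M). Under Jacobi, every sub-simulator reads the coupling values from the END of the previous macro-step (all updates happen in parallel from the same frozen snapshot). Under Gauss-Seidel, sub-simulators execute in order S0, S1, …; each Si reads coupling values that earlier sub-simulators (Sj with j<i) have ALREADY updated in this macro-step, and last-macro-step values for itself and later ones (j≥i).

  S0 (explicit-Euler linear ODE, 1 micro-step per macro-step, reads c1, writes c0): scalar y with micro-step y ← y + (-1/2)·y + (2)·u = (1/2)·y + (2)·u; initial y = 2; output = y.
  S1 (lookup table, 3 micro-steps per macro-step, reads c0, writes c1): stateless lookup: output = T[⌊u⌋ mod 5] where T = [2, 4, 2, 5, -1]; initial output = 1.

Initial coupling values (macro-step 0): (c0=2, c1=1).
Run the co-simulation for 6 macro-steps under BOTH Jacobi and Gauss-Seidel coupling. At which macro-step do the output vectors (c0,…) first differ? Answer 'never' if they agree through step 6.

first divergence at macro-step: 1

[Jacobi] macro 1: S0 reads c1=1 → after 1×micro: 3; S1 reads c0=2 → after 3×micro: 2 ⇒ (c0=3, c1=2)
[Jacobi] macro 2: S0 reads c1=2 → after 1×micro: 11/2; S1 reads c0=3 → after 3×micro: 5 ⇒ (c0=11/2, c1=5)
[Jacobi] macro 3: S0 reads c1=5 → after 1×micro: 51/4; S1 reads c0=11/2 → after 3×micro: 2 ⇒ (c0=51/4, c1=2)
[Jacobi] macro 4: S0 reads c1=2 → after 1×micro: 83/8; S1 reads c0=51/4 → after 3×micro: 2 ⇒ (c0=83/8, c1=2)
[Jacobi] macro 5: S0 reads c1=2 → after 1×micro: 147/16; S1 reads c0=83/8 → after 3×micro: 2 ⇒ (c0=147/16, c1=2)
[Jacobi] macro 6: S0 reads c1=2 → after 1×micro: 275/32; S1 reads c0=147/16 → after 3×micro: -1 ⇒ (c0=275/32, c1=-1)
[Gauss-Seidel] macro 1: S0 reads c1=1 → after 1×micro: 3; S1 reads c0=3 → after 3×micro: 5 ⇒ (c0=3, c1=5)
[Gauss-Seidel] macro 2: S0 reads c1=5 → after 1×micro: 23/2; S1 reads c0=23/2 → after 3×micro: 4 ⇒ (c0=23/2, c1=4)
[Gauss-Seidel] macro 3: S0 reads c1=4 → after 1×micro: 55/4; S1 reads c0=55/4 → after 3×micro: 5 ⇒ (c0=55/4, c1=5)
[Gauss-Seidel] macro 4: S0 reads c1=5 → after 1×micro: 135/8; S1 reads c0=135/8 → after 3×micro: 4 ⇒ (c0=135/8, c1=4)
[Gauss-Seidel] macro 5: S0 reads c1=4 → after 1×micro: 263/16; S1 reads c0=263/16 → after 3×micro: 4 ⇒ (c0=263/16, c1=4)
[Gauss-Seidel] macro 6: S0 reads c1=4 → after 1×micro: 519/32; S1 reads c0=519/32 → after 3×micro: 4 ⇒ (c0=519/32, c1=4)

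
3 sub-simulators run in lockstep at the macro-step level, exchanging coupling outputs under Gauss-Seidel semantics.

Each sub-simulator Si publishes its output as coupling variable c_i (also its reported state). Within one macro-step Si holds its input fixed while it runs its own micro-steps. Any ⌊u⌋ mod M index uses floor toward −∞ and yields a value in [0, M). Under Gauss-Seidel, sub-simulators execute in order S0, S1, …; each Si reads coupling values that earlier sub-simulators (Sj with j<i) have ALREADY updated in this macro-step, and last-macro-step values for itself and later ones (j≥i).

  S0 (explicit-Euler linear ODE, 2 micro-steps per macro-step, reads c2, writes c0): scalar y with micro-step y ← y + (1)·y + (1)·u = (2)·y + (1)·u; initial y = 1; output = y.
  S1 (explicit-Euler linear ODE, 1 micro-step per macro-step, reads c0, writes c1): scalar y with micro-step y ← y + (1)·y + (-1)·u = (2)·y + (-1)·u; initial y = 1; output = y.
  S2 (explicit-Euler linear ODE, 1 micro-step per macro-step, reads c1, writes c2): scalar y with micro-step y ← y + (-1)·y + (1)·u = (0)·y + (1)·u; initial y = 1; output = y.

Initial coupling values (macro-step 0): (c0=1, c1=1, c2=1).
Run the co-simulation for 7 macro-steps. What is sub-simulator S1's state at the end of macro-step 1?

S1 state at macro-step 1 = -5

macro 1: S0 reads c2=1 → after 2×micro: 7; S1 reads c0=7 → after 1×micro: -5; S2 reads c1=-5 → after 1×micro: -5 ⇒ (c0=7, c1=-5, c2=-5)
macro 2: S0 reads c2=-5 → after 2×micro: 13; S1 reads c0=13 → after 1×micro: -23; S2 reads c1=-23 → after 1×micro: -23 ⇒ (c0=13, c1=-23, c2=-23)
macro 3: S0 reads c2=-23 → after 2×micro: -17; S1 reads c0=-17 → after 1×micro: -29; S2 reads c1=-29 → after 1×micro: -29 ⇒ (c0=-17, c1=-29, c2=-29)
macro 4: S0 reads c2=-29 → after 2×micro: -155; S1 reads c0=-155 → after 1×micro: 97; S2 reads c1=97 → after 1×micro: 97 ⇒ (c0=-155, c1=97, c2=97)
macro 5: S0 reads c2=97 → after 2×micro: -329; S1 reads c0=-329 → after 1×micro: 523; S2 reads c1=523 → after 1×micro: 523 ⇒ (c0=-329, c1=523, c2=523)
macro 6: S0 reads c2=523 → after 2×micro: 253; S1 reads c0=253 → after 1×micro: 793; S2 reads c1=793 → after 1×micro: 793 ⇒ (c0=253, c1=793, c2=793)
macro 7: S0 reads c2=793 → after 2×micro: 3391; S1 reads c0=3391 → after 1×micro: -1805; S2 reads c1=-1805 → after 1×micro: -1805 ⇒ (c0=3391, c1=-1805, c2=-1805)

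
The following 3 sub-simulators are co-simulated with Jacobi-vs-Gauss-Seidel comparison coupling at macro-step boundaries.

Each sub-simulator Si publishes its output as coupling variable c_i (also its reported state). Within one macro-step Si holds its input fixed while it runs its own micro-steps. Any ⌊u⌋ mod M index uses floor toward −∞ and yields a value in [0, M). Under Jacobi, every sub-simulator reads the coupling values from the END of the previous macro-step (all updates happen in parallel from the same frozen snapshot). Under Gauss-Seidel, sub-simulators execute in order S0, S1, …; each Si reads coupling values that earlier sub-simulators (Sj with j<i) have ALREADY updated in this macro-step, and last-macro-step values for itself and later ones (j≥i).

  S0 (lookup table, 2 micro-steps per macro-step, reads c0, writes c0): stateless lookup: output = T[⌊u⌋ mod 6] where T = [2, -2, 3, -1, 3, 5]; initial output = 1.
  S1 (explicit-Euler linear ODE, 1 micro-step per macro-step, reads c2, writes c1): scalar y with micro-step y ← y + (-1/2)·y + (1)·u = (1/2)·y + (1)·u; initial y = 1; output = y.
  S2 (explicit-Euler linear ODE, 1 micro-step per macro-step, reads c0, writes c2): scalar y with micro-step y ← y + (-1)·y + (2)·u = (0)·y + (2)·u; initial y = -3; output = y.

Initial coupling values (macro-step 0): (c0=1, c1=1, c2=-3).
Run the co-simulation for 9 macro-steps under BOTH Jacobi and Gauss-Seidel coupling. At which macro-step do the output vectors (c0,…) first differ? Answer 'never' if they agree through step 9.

[Jacobi] macro 1: S0 reads c0=1 → after 2×micro: -2; S1 reads c2=-3 → after 1×micro: -5/2; S2 reads c0=1 → after 1×micro: 2 ⇒ (c0=-2, c1=-5/2, c2=2)
[Jacobi] macro 2: S0 reads c0=-2 → after 2×micro: 3; S1 reads c2=2 → after 1×micro: 3/4; S2 reads c0=-2 → after 1×micro: -4 ⇒ (c0=3, c1=3/4, c2=-4)
[Jacobi] macro 3: S0 reads c0=3 → after 2×micro: -1; S1 reads c2=-4 → after 1×micro: -29/8; S2 reads c0=3 → after 1×micro: 6 ⇒ (c0=-1, c1=-29/8, c2=6)
[Jacobi] macro 4: S0 reads c0=-1 → after 2×micro: 5; S1 reads c2=6 → after 1×micro: 67/16; S2 reads c0=-1 → after 1×micro: -2 ⇒ (c0=5, c1=67/16, c2=-2)
[Jacobi] macro 5: S0 reads c0=5 → after 2×micro: 5; S1 reads c2=-2 → after 1×micro: 3/32; S2 reads c0=5 → after 1×micro: 10 ⇒ (c0=5, c1=3/32, c2=10)
[Jacobi] macro 6: S0 reads c0=5 → after 2×micro: 5; S1 reads c2=10 → after 1×micro: 643/64; S2 reads c0=5 → after 1×micro: 10 ⇒ (c0=5, c1=643/64, c2=10)
[Jacobi] macro 7: S0 reads c0=5 → after 2×micro: 5; S1 reads c2=10 → after 1×micro: 1923/128; S2 reads c0=5 → after 1×micro: 10 ⇒ (c0=5, c1=1923/128, c2=10)
[Jacobi] macro 8: S0 reads c0=5 → after 2×micro: 5; S1 reads c2=10 → after 1×micro: 4483/256; S2 reads c0=5 → after 1×micro: 10 ⇒ (c0=5, c1=4483/256, c2=10)
[Jacobi] macro 9: S0 reads c0=5 → after 2×micro: 5; S1 reads c2=10 → after 1×micro: 9603/512; S2 reads c0=5 → after 1×micro: 10 ⇒ (c0=5, c1=9603/512, c2=10)
[Gauss-Seidel] macro 1: S0 reads c0=1 → after 2×micro: -2; S1 reads c2=-3 → after 1×micro: -5/2; S2 reads c0=-2 → after 1×micro: -4 ⇒ (c0=-2, c1=-5/2, c2=-4)
[Gauss-Seidel] macro 2: S0 reads c0=-2 → after 2×micro: 3; S1 reads c2=-4 → after 1×micro: -21/4; S2 reads c0=3 → after 1×micro: 6 ⇒ (c0=3, c1=-21/4, c2=6)
[Gauss-Seidel] macro 3: S0 reads c0=3 → after 2×micro: -1; S1 reads c2=6 → after 1×micro: 27/8; S2 reads c0=-1 → after 1×micro: -2 ⇒ (c0=-1, c1=27/8, c2=-2)
[Gauss-Seidel] macro 4: S0 reads c0=-1 → after 2×micro: 5; S1 reads c2=-2 → after 1×micro: -5/16; S2 reads c0=5 → after 1×micro: 10 ⇒ (c0=5, c1=-5/16, c2=10)
[Gauss-Seidel] macro 5: S0 reads c0=5 → after 2×micro: 5; S1 reads c2=10 → after 1×micro: 315/32; S2 reads c0=5 → after 1×micro: 10 ⇒ (c0=5, c1=315/32, c2=10)
[Gauss-Seidel] macro 6: S0 reads c0=5 → after 2×micro: 5; S1 reads c2=10 → after 1×micro: 955/64; S2 reads c0=5 → after 1×micro: 10 ⇒ (c0=5, c1=955/64, c2=10)
[Gauss-Seidel] macro 7: S0 reads c0=5 → after 2×micro: 5; S1 reads c2=10 → after 1×micro: 2235/128; S2 reads c0=5 → after 1×micro: 10 ⇒ (c0=5, c1=2235/128, c2=10)
[Gauss-Seidel] macro 8: S0 reads c0=5 → after 2×micro: 5; S1 reads c2=10 → after 1×micro: 4795/256; S2 reads c0=5 → after 1×micro: 10 ⇒ (c0=5, c1=4795/256, c2=10)
[Gauss-Seidel] macro 9: S0 reads c0=5 → after 2×micro: 5; S1 reads c2=10 → after 1×micro: 9915/512; S2 reads c0=5 → after 1×micro: 10 ⇒ (c0=5, c1=9915/512, c2=10)

first divergence at macro-step: 1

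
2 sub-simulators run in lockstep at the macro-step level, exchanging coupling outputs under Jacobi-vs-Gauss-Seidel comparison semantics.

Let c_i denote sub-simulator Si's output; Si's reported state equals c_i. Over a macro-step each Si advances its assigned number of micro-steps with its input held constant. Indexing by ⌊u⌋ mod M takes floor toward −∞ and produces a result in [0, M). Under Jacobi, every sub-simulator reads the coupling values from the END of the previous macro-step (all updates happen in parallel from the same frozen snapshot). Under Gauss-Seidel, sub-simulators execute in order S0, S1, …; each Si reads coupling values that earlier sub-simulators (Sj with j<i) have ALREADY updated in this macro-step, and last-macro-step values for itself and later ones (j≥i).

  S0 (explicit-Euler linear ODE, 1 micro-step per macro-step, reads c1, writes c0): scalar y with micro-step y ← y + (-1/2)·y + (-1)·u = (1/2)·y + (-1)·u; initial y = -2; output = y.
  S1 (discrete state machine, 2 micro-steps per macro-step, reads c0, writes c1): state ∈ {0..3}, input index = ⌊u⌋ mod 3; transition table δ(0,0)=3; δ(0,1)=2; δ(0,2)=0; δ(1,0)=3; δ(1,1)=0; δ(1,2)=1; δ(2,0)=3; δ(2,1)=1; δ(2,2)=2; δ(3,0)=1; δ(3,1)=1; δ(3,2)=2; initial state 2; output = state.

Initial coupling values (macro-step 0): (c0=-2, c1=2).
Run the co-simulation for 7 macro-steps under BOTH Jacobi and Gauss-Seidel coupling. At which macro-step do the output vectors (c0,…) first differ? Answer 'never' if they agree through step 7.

[Jacobi] macro 1: S0 reads c1=2 → after 1×micro: -3; S1 reads c0=-2 → after 2×micro: 0 ⇒ (c0=-3, c1=0)
[Jacobi] macro 2: S0 reads c1=0 → after 1×micro: -3/2; S1 reads c0=-3 → after 2×micro: 1 ⇒ (c0=-3/2, c1=1)
[Jacobi] macro 3: S0 reads c1=1 → after 1×micro: -7/4; S1 reads c0=-3/2 → after 2×micro: 2 ⇒ (c0=-7/4, c1=2)
[Jacobi] macro 4: S0 reads c1=2 → after 1×micro: -23/8; S1 reads c0=-7/4 → after 2×micro: 0 ⇒ (c0=-23/8, c1=0)
[Jacobi] macro 5: S0 reads c1=0 → after 1×micro: -23/16; S1 reads c0=-23/8 → after 2×micro: 1 ⇒ (c0=-23/16, c1=1)
[Jacobi] macro 6: S0 reads c1=1 → after 1×micro: -55/32; S1 reads c0=-23/16 → after 2×micro: 2 ⇒ (c0=-55/32, c1=2)
[Jacobi] macro 7: S0 reads c1=2 → after 1×micro: -183/64; S1 reads c0=-55/32 → after 2×micro: 0 ⇒ (c0=-183/64, c1=0)
[Gauss-Seidel] macro 1: S0 reads c1=2 → after 1×micro: -3; S1 reads c0=-3 → after 2×micro: 1 ⇒ (c0=-3, c1=1)
[Gauss-Seidel] macro 2: S0 reads c1=1 → after 1×micro: -5/2; S1 reads c0=-5/2 → after 2×micro: 1 ⇒ (c0=-5/2, c1=1)
[Gauss-Seidel] macro 3: S0 reads c1=1 → after 1×micro: -9/4; S1 reads c0=-9/4 → after 2×micro: 1 ⇒ (c0=-9/4, c1=1)
[Gauss-Seidel] macro 4: S0 reads c1=1 → after 1×micro: -17/8; S1 reads c0=-17/8 → after 2×micro: 1 ⇒ (c0=-17/8, c1=1)
[Gauss-Seidel] macro 5: S0 reads c1=1 → after 1×micro: -33/16; S1 reads c0=-33/16 → after 2×micro: 1 ⇒ (c0=-33/16, c1=1)
[Gauss-Seidel] macro 6: S0 reads c1=1 → after 1×micro: -65/32; S1 reads c0=-65/32 → after 2×micro: 1 ⇒ (c0=-65/32, c1=1)
[Gauss-Seidel] macro 7: S0 reads c1=1 → after 1×micro: -129/64; S1 reads c0=-129/64 → after 2×micro: 1 ⇒ (c0=-129/64, c1=1)

first divergence at macro-step: 1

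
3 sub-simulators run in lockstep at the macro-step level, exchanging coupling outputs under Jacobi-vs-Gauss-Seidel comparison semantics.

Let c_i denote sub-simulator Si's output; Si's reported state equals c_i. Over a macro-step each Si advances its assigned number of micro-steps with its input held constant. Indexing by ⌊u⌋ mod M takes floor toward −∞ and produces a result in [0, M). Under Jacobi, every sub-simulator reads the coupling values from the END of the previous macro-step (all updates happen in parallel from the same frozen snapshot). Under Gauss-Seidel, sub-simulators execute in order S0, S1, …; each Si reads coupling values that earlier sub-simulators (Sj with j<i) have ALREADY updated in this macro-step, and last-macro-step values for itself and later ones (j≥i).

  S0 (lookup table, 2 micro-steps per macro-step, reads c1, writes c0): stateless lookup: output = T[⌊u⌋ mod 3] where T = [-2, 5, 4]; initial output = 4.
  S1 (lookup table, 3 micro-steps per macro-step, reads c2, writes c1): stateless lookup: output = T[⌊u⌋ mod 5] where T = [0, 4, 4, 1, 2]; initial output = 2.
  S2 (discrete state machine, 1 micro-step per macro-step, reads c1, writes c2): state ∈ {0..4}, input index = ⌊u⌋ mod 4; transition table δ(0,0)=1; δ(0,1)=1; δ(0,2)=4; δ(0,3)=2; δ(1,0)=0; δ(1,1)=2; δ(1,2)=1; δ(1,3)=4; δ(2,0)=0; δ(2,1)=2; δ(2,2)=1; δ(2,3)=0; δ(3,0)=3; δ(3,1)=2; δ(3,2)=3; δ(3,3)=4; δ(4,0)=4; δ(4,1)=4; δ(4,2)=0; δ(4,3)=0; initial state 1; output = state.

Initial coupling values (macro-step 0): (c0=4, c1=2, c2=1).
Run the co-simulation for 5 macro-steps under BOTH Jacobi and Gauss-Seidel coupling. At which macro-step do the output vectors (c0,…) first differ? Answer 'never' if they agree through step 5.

first divergence at macro-step: 1

[Jacobi] macro 1: S0 reads c1=2 → after 2×micro: 4; S1 reads c2=1 → after 3×micro: 4; S2 reads c1=2 → after 1×micro: 1 ⇒ (c0=4, c1=4, c2=1)
[Jacobi] macro 2: S0 reads c1=4 → after 2×micro: 5; S1 reads c2=1 → after 3×micro: 4; S2 reads c1=4 → after 1×micro: 0 ⇒ (c0=5, c1=4, c2=0)
[Jacobi] macro 3: S0 reads c1=4 → after 2×micro: 5; S1 reads c2=0 → after 3×micro: 0; S2 reads c1=4 → after 1×micro: 1 ⇒ (c0=5, c1=0, c2=1)
[Jacobi] macro 4: S0 reads c1=0 → after 2×micro: -2; S1 reads c2=1 → after 3×micro: 4; S2 reads c1=0 → after 1×micro: 0 ⇒ (c0=-2, c1=4, c2=0)
[Jacobi] macro 5: S0 reads c1=4 → after 2×micro: 5; S1 reads c2=0 → after 3×micro: 0; S2 reads c1=4 → after 1×micro: 1 ⇒ (c0=5, c1=0, c2=1)
[Gauss-Seidel] macro 1: S0 reads c1=2 → after 2×micro: 4; S1 reads c2=1 → after 3×micro: 4; S2 reads c1=4 → after 1×micro: 0 ⇒ (c0=4, c1=4, c2=0)
[Gauss-Seidel] macro 2: S0 reads c1=4 → after 2×micro: 5; S1 reads c2=0 → after 3×micro: 0; S2 reads c1=0 → after 1×micro: 1 ⇒ (c0=5, c1=0, c2=1)
[Gauss-Seidel] macro 3: S0 reads c1=0 → after 2×micro: -2; S1 reads c2=1 → after 3×micro: 4; S2 reads c1=4 → after 1×micro: 0 ⇒ (c0=-2, c1=4, c2=0)
[Gauss-Seidel] macro 4: S0 reads c1=4 → after 2×micro: 5; S1 reads c2=0 → after 3×micro: 0; S2 reads c1=0 → after 1×micro: 1 ⇒ (c0=5, c1=0, c2=1)
[Gauss-Seidel] macro 5: S0 reads c1=0 → after 2×micro: -2; S1 reads c2=1 → after 3×micro: 4; S2 reads c1=4 → after 1×micro: 0 ⇒ (c0=-2, c1=4, c2=0)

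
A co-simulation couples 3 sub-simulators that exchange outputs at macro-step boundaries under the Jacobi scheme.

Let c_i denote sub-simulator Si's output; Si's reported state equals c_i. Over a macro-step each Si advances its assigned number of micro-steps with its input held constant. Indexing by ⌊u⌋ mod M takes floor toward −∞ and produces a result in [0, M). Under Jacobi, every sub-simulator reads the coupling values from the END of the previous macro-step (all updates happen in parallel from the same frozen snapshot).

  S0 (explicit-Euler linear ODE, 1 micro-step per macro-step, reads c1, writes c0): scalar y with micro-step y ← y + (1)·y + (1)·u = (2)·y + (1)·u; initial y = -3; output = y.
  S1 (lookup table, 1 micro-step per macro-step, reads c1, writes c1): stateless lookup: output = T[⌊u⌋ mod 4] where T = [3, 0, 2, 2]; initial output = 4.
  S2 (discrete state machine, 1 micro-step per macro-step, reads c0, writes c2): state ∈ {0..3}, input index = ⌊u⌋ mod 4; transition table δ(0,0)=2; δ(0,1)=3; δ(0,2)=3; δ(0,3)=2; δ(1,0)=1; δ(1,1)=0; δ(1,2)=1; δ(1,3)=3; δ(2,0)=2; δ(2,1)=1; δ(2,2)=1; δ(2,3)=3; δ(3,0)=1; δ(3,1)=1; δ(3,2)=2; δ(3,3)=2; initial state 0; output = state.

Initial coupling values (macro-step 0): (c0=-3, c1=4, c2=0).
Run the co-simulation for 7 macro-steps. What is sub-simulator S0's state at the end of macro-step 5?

macro 1: S0 reads c1=4 → after 1×micro: -2; S1 reads c1=4 → after 1×micro: 3; S2 reads c0=-3 → after 1×micro: 3 ⇒ (c0=-2, c1=3, c2=3)
macro 2: S0 reads c1=3 → after 1×micro: -1; S1 reads c1=3 → after 1×micro: 2; S2 reads c0=-2 → after 1×micro: 2 ⇒ (c0=-1, c1=2, c2=2)
macro 3: S0 reads c1=2 → after 1×micro: 0; S1 reads c1=2 → after 1×micro: 2; S2 reads c0=-1 → after 1×micro: 3 ⇒ (c0=0, c1=2, c2=3)
macro 4: S0 reads c1=2 → after 1×micro: 2; S1 reads c1=2 → after 1×micro: 2; S2 reads c0=0 → after 1×micro: 1 ⇒ (c0=2, c1=2, c2=1)
macro 5: S0 reads c1=2 → after 1×micro: 6; S1 reads c1=2 → after 1×micro: 2; S2 reads c0=2 → after 1×micro: 1 ⇒ (c0=6, c1=2, c2=1)
macro 6: S0 reads c1=2 → after 1×micro: 14; S1 reads c1=2 → after 1×micro: 2; S2 reads c0=6 → after 1×micro: 1 ⇒ (c0=14, c1=2, c2=1)
macro 7: S0 reads c1=2 → after 1×micro: 30; S1 reads c1=2 → after 1×micro: 2; S2 reads c0=14 → after 1×micro: 1 ⇒ (c0=30, c1=2, c2=1)

S0 state at macro-step 5 = 6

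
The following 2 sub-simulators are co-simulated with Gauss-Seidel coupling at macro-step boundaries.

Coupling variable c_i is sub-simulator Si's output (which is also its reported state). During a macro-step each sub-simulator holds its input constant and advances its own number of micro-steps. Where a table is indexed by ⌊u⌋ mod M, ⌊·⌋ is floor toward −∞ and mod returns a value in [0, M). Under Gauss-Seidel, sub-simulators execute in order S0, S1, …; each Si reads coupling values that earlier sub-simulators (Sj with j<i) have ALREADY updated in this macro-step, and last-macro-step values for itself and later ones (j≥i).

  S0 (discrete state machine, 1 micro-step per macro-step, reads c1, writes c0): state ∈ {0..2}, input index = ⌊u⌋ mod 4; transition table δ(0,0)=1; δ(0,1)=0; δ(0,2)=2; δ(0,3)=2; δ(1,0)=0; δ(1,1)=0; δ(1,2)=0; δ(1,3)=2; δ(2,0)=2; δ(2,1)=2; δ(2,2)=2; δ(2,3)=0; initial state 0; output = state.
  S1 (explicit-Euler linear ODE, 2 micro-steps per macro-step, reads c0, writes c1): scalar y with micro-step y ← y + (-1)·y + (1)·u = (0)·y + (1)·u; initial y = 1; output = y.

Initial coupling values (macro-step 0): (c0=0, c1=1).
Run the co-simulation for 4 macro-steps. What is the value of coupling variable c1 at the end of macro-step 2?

c1 at macro-step 2 = 1

macro 1: S0 reads c1=1 → after 1×micro: 0; S1 reads c0=0 → after 2×micro: 0 ⇒ (c0=0, c1=0)
macro 2: S0 reads c1=0 → after 1×micro: 1; S1 reads c0=1 → after 2×micro: 1 ⇒ (c0=1, c1=1)
macro 3: S0 reads c1=1 → after 1×micro: 0; S1 reads c0=0 → after 2×micro: 0 ⇒ (c0=0, c1=0)
macro 4: S0 reads c1=0 → after 1×micro: 1; S1 reads c0=1 → after 2×micro: 1 ⇒ (c0=1, c1=1)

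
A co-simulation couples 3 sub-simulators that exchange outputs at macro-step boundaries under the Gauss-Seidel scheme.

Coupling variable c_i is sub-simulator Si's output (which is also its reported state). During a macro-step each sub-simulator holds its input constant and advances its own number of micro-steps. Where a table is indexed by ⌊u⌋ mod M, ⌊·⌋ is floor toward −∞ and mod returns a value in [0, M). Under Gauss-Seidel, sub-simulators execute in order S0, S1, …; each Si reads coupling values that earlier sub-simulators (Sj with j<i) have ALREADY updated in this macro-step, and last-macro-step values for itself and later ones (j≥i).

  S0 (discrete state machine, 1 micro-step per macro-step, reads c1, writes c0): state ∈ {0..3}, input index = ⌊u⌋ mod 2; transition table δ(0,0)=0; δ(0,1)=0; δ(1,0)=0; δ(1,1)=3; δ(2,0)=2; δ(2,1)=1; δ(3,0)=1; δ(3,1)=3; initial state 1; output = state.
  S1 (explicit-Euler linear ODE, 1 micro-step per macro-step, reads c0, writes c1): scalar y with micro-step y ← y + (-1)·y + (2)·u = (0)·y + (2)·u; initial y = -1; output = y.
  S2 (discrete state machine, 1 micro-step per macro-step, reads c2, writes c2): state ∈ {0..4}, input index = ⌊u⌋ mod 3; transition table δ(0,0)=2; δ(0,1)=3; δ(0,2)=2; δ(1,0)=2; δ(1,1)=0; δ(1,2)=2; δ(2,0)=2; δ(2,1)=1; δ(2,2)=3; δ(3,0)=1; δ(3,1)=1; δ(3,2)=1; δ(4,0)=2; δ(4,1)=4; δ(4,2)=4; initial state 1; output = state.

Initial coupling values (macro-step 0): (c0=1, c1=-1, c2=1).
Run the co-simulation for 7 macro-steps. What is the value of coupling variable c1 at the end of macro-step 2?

c1 at macro-step 2 = 2

macro 1: S0 reads c1=-1 → after 1×micro: 3; S1 reads c0=3 → after 1×micro: 6; S2 reads c2=1 → after 1×micro: 0 ⇒ (c0=3, c1=6, c2=0)
macro 2: S0 reads c1=6 → after 1×micro: 1; S1 reads c0=1 → after 1×micro: 2; S2 reads c2=0 → after 1×micro: 2 ⇒ (c0=1, c1=2, c2=2)
macro 3: S0 reads c1=2 → after 1×micro: 0; S1 reads c0=0 → after 1×micro: 0; S2 reads c2=2 → after 1×micro: 3 ⇒ (c0=0, c1=0, c2=3)
macro 4: S0 reads c1=0 → after 1×micro: 0; S1 reads c0=0 → after 1×micro: 0; S2 reads c2=3 → after 1×micro: 1 ⇒ (c0=0, c1=0, c2=1)
macro 5: S0 reads c1=0 → after 1×micro: 0; S1 reads c0=0 → after 1×micro: 0; S2 reads c2=1 → after 1×micro: 0 ⇒ (c0=0, c1=0, c2=0)
macro 6: S0 reads c1=0 → after 1×micro: 0; S1 reads c0=0 → after 1×micro: 0; S2 reads c2=0 → after 1×micro: 2 ⇒ (c0=0, c1=0, c2=2)
macro 7: S0 reads c1=0 → after 1×micro: 0; S1 reads c0=0 → after 1×micro: 0; S2 reads c2=2 → after 1×micro: 3 ⇒ (c0=0, c1=0, c2=3)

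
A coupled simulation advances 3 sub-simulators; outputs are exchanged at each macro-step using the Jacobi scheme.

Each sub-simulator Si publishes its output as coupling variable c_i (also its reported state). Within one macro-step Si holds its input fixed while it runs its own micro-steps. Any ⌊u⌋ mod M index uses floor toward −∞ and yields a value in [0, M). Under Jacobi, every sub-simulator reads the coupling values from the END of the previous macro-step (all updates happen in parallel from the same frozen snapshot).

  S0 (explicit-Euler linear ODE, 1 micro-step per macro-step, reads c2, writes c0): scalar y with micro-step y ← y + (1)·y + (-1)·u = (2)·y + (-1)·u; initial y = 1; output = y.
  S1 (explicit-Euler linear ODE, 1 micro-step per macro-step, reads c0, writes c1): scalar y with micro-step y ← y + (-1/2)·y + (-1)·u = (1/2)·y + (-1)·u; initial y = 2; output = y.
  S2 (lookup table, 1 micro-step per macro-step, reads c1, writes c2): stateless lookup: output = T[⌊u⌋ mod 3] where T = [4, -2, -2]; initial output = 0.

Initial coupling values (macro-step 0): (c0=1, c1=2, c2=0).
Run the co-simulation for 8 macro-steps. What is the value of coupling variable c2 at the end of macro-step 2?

macro 1: S0 reads c2=0 → after 1×micro: 2; S1 reads c0=1 → after 1×micro: 0; S2 reads c1=2 → after 1×micro: -2 ⇒ (c0=2, c1=0, c2=-2)
macro 2: S0 reads c2=-2 → after 1×micro: 6; S1 reads c0=2 → after 1×micro: -2; S2 reads c1=0 → after 1×micro: 4 ⇒ (c0=6, c1=-2, c2=4)
macro 3: S0 reads c2=4 → after 1×micro: 8; S1 reads c0=6 → after 1×micro: -7; S2 reads c1=-2 → after 1×micro: -2 ⇒ (c0=8, c1=-7, c2=-2)
macro 4: S0 reads c2=-2 → after 1×micro: 18; S1 reads c0=8 → after 1×micro: -23/2; S2 reads c1=-7 → after 1×micro: -2 ⇒ (c0=18, c1=-23/2, c2=-2)
macro 5: S0 reads c2=-2 → after 1×micro: 38; S1 reads c0=18 → after 1×micro: -95/4; S2 reads c1=-23/2 → after 1×micro: 4 ⇒ (c0=38, c1=-95/4, c2=4)
macro 6: S0 reads c2=4 → after 1×micro: 72; S1 reads c0=38 → after 1×micro: -399/8; S2 reads c1=-95/4 → after 1×micro: 4 ⇒ (c0=72, c1=-399/8, c2=4)
macro 7: S0 reads c2=4 → after 1×micro: 140; S1 reads c0=72 → after 1×micro: -1551/16; S2 reads c1=-399/8 → after 1×micro: -2 ⇒ (c0=140, c1=-1551/16, c2=-2)
macro 8: S0 reads c2=-2 → after 1×micro: 282; S1 reads c0=140 → after 1×micro: -6031/32; S2 reads c1=-1551/16 → after 1×micro: -2 ⇒ (c0=282, c1=-6031/32, c2=-2)

c2 at macro-step 2 = 4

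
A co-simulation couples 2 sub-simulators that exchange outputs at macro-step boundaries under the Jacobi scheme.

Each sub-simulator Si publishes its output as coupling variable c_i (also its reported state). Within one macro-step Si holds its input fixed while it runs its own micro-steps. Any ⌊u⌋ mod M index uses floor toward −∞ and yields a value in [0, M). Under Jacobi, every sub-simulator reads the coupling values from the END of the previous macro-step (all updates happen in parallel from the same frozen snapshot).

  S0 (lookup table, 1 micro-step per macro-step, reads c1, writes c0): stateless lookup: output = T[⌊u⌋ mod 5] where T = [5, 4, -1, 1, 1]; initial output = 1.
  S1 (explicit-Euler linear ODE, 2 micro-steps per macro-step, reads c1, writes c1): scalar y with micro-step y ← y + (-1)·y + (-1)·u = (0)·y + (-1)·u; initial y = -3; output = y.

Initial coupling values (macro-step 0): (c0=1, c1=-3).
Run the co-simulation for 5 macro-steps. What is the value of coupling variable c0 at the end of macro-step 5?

macro 1: S0 reads c1=-3 → after 1×micro: -1; S1 reads c1=-3 → after 2×micro: 3 ⇒ (c0=-1, c1=3)
macro 2: S0 reads c1=3 → after 1×micro: 1; S1 reads c1=3 → after 2×micro: -3 ⇒ (c0=1, c1=-3)
macro 3: S0 reads c1=-3 → after 1×micro: -1; S1 reads c1=-3 → after 2×micro: 3 ⇒ (c0=-1, c1=3)
macro 4: S0 reads c1=3 → after 1×micro: 1; S1 reads c1=3 → after 2×micro: -3 ⇒ (c0=1, c1=-3)
macro 5: S0 reads c1=-3 → after 1×micro: -1; S1 reads c1=-3 → after 2×micro: 3 ⇒ (c0=-1, c1=3)

c0 at macro-step 5 = -1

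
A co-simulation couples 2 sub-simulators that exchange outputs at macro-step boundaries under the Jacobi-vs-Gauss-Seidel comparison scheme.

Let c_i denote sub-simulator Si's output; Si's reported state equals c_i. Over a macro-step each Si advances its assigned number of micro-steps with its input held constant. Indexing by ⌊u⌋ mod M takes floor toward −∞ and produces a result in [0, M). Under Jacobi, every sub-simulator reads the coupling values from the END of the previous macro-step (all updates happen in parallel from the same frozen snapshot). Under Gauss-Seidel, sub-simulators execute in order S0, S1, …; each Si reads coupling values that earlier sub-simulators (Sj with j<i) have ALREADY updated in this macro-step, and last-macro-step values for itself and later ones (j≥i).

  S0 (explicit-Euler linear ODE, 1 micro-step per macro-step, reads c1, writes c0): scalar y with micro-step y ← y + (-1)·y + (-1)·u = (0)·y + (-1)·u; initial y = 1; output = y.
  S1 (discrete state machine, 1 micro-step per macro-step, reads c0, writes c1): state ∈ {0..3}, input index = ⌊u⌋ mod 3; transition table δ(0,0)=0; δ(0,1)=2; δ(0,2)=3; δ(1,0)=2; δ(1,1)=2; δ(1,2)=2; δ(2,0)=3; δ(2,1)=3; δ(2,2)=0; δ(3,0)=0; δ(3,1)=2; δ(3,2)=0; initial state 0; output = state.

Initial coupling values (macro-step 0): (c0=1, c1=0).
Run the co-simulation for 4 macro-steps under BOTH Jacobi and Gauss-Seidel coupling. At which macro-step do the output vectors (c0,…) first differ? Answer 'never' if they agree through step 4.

[Jacobi] macro 1: S0 reads c1=0 → after 1×micro: 0; S1 reads c0=1 → after 1×micro: 2 ⇒ (c0=0, c1=2)
[Jacobi] macro 2: S0 reads c1=2 → after 1×micro: -2; S1 reads c0=0 → after 1×micro: 3 ⇒ (c0=-2, c1=3)
[Jacobi] macro 3: S0 reads c1=3 → after 1×micro: -3; S1 reads c0=-2 → after 1×micro: 2 ⇒ (c0=-3, c1=2)
[Jacobi] macro 4: S0 reads c1=2 → after 1×micro: -2; S1 reads c0=-3 → after 1×micro: 3 ⇒ (c0=-2, c1=3)
[Gauss-Seidel] macro 1: S0 reads c1=0 → after 1×micro: 0; S1 reads c0=0 → after 1×micro: 0 ⇒ (c0=0, c1=0)
[Gauss-Seidel] macro 2: S0 reads c1=0 → after 1×micro: 0; S1 reads c0=0 → after 1×micro: 0 ⇒ (c0=0, c1=0)
[Gauss-Seidel] macro 3: S0 reads c1=0 → after 1×micro: 0; S1 reads c0=0 → after 1×micro: 0 ⇒ (c0=0, c1=0)
[Gauss-Seidel] macro 4: S0 reads c1=0 → after 1×micro: 0; S1 reads c0=0 → after 1×micro: 0 ⇒ (c0=0, c1=0)

first divergence at macro-step: 1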